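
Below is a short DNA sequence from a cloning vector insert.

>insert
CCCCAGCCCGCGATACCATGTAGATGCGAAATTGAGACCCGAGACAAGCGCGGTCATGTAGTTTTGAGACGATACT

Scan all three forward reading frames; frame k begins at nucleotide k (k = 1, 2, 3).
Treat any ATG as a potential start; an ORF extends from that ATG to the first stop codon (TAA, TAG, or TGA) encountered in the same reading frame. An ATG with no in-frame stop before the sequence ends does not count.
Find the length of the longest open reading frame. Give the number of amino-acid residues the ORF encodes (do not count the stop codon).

Frame 1: CCC CAG CCC GCG ATA CCA TGT AGA TGC GAA ATT GAG ACC CGA GAC AAG CGC GGT CAT GTA GTT TTG AGA CGA TAC — no ATG→stop ORF.
Frame 2: CCC AGC CCG CGA TAC CAT GTA GAT GCG AAA TTG AGA CCC GAG ACA AGC GCG GTC ATG TAG TTT TGA GAC GAT ACT — ATG at 56, stop TAG at 59 → 6 nt.
Frame 3: CCA GCC CGC GAT ACC ATG TAG ATG CGA AAT TGA GAC CCG AGA CAA GCG CGG TCA TGT AGT TTT GAG ACG ATA — ATG at 18, stop TAG at 21 → 6 nt; ATG at 24, stop TGA at 33 → 12 nt.
Longest: frame 3, positions 24–35, 12 nt = 4 codons = 3 aa. → 3 amino acids.

3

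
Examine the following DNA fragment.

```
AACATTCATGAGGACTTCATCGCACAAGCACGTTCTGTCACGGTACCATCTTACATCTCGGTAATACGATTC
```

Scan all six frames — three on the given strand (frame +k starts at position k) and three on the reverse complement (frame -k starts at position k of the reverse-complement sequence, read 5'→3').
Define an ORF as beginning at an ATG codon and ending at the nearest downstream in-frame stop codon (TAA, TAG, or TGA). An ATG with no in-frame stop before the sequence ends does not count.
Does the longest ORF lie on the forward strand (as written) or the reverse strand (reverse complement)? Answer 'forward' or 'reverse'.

Reverse complement (5'→3'): GAATCGTATTACCGAGATGTAAGATGGTACCGTGACAGAACGTGCTTGTGCGATGAAGTCCTCATGAATGTT
Frame +1: AAC ATT CAT GAG GAC TTC ATC GCA CAA GCA CGT TCT GTC ACG GTA CCA TCT TAC ATC TCG GTA ATA CGA TTC — no ATG→stop ORF.
Frame +2: ACA TTC ATG AGG ACT TCA TCG CAC AAG CAC GTT CTG TCA CGG TAC CAT CTT ACA TCT CGG TAA TAC GAT — ATG at 8, stop TAA at 62 → 57 nt.
Frame +3: CAT TCA TGA GGA CTT CAT CGC ACA AGC ACG TTC TGT CAC GGT ACC ATC TTA CAT CTC GGT AAT ACG ATT — no ATG→stop ORF.
Frame -1: GAA TCG TAT TAC CGA GAT GTA AGA TGG TAC CGT GAC AGA ACG TGC TTG TGC GAT GAA GTC CTC ATG AAT GTT — no ATG→stop ORF.
Frame -2: AAT CGT ATT ACC GAG ATG TAA GAT GGT ACC GTG ACA GAA CGT GCT TGT GCG ATG AAG TCC TCA TGA ATG — ATG at 17, stop TAA at 20 → 6 nt; ATG at 53, stop TGA at 65 → 15 nt.
Frame -3: ATC GTA TTA CCG AGA TGT AAG ATG GTA CCG TGA CAG AAC GTG CTT GTG CGA TGA AGT CCT CAT GAA TGT — ATG at 24, stop TGA at 33 → 12 nt.
Forward-strand max 57 nt; reverse-strand max 15 nt. The forward strand has the longer ORF.

forward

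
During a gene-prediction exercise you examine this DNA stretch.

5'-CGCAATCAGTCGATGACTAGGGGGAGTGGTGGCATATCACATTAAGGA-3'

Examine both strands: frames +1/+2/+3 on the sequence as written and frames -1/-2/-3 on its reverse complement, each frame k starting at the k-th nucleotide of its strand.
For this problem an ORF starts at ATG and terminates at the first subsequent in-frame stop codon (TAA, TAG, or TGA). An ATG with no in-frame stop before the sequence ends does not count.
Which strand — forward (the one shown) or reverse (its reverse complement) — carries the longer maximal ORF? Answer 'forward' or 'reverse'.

Reverse complement (5'→3'): TCCTTAATGTGATATGCCACCACTCCCCCTAGTCATCGACTGATTGCG
Frame +1: CGC AAT CAG TCG ATG ACT AGG GGG AGT GGT GGC ATA TCA CAT TAA GGA — ATG at 13, stop TAA at 43 → 33 nt.
Frame +2: GCA ATC AGT CGA TGA CTA GGG GGA GTG GTG GCA TAT CAC ATT AAG — no ATG→stop ORF.
Frame +3: CAA TCA GTC GAT GAC TAG GGG GAG TGG TGG CAT ATC ACA TTA AGG — no ATG→stop ORF.
Frame -1: TCC TTA ATG TGA TAT GCC ACC ACT CCC CCT AGT CAT CGA CTG ATT GCG — ATG at 7, stop TGA at 10 → 6 nt.
Frame -2: CCT TAA TGT GAT ATG CCA CCA CTC CCC CTA GTC ATC GAC TGA TTG — ATG at 14, stop TGA at 41 → 30 nt.
Frame -3: CTT AAT GTG ATA TGC CAC CAC TCC CCC TAG TCA TCG ACT GAT TGC — no ATG→stop ORF.
Forward-strand max 33 nt; reverse-strand max 30 nt. The forward strand has the longer ORF.

forward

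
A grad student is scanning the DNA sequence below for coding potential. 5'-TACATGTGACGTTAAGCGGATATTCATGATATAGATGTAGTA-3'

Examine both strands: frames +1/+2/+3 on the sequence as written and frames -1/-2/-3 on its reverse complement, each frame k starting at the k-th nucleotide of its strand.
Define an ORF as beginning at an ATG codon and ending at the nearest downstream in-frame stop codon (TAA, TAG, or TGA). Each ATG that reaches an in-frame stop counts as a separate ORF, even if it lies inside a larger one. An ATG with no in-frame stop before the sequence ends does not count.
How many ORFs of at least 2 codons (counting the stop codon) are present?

Reverse complement (5'→3'): TACTACATCTATATCATGAATATCCGCTTAACGTCACATGTA
Frame +1: TAC ATG TGA CGT TAA GCG GAT ATT CAT GAT ATA GAT GTA GTA — ATG at 4, stop TGA at 7 → 6 nt.
Frame +2: ACA TGT GAC GTT AAG CGG ATA TTC ATG ATA TAG ATG TAG — ATG at 26, stop TAG at 32 → 9 nt; ATG at 35, stop TAG at 38 → 6 nt.
Frame +3: CAT GTG ACG TTA AGC GGA TAT TCA TGA TAT AGA TGT AGT — no ATG→stop ORF.
Frame -1: TAC TAC ATC TAT ATC ATG AAT ATC CGC TTA ACG TCA CAT GTA — no ATG→stop ORF.
Frame -2: ACT ACA TCT ATA TCA TGA ATA TCC GCT TAA CGT CAC ATG — no ATG→stop ORF.
Frame -3: CTA CAT CTA TAT CAT GAA TAT CCG CTT AAC GTC ACA TGT — no ATG→stop ORF.
ORFs ≥ 2 codons: frame +1 4–9 (2 codons), frame +2 26–34 (3 codons), frame +2 35–40 (2 codons). Count = 3.

3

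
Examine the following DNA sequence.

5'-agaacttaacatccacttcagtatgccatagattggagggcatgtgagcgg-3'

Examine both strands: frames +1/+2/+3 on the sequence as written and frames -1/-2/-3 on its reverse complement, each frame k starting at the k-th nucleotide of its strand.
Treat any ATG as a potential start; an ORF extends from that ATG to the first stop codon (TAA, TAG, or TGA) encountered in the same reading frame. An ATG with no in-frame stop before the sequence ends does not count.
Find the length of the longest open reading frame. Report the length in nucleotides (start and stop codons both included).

Reverse complement (5'→3'): CCGCTCACATGCCCTCCAATCTATGGCATACTGAAGTGGATGTTAAGTTCT
Frame +1: AGA ACT TAA CAT CCA CTT CAG TAT GCC ATA GAT TGG AGG GCA TGT GAG CGG — no ATG→stop ORF.
Frame +2: GAA CTT AAC ATC CAC TTC AGT ATG CCA TAG ATT GGA GGG CAT GTG AGC — ATG at 23, stop TAG at 29 → 9 nt.
Frame +3: AAC TTA ACA TCC ACT TCA GTA TGC CAT AGA TTG GAG GGC ATG TGA GCG — ATG at 42, stop TGA at 45 → 6 nt.
Frame -1: CCG CTC ACA TGC CCT CCA ATC TAT GGC ATA CTG AAG TGG ATG TTA AGT TCT — no ATG→stop ORF.
Frame -2: CGC TCA CAT GCC CTC CAA TCT ATG GCA TAC TGA AGT GGA TGT TAA GTT — ATG at 23, stop TGA at 32 → 12 nt.
Frame -3: GCT CAC ATG CCC TCC AAT CTA TGG CAT ACT GAA GTG GAT GTT AAG TTC — no ATG→stop ORF.
Longest: frame -2, positions 23–34, 12 nt = 4 codons = 3 aa. → 12 nucleotides.

12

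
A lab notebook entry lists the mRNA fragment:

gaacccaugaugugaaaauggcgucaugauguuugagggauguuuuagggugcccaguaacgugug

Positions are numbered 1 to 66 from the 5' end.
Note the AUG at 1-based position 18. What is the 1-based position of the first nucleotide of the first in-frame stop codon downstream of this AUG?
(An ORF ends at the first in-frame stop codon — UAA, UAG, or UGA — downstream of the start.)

27

Codons from position 18: AUG (18–20), GCG (21–23), UCA (24–26), UGA (27–29).
UGA is a stop codon; it begins at position 27.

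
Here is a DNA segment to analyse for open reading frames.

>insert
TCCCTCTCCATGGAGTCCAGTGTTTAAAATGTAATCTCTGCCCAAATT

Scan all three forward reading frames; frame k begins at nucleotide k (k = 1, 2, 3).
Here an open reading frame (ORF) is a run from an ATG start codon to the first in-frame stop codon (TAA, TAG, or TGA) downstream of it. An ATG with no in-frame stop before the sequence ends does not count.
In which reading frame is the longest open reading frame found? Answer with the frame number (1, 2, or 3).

Frame 1: TCC CTC TCC ATG GAG TCC AGT GTT TAA AAT GTA ATC TCT GCC CAA ATT — ATG at 10, stop TAA at 25 → 18 nt.
Frame 2: CCC TCT CCA TGG AGT CCA GTG TTT AAA ATG TAA TCT CTG CCC AAA — ATG at 29, stop TAA at 32 → 6 nt.
Frame 3: CCT CTC CAT GGA GTC CAG TGT TTA AAA TGT AAT CTC TGC CCA AAT — no ATG→stop ORF.
Longest ORF is 18 nt in frame 1 (positions 10–27).

1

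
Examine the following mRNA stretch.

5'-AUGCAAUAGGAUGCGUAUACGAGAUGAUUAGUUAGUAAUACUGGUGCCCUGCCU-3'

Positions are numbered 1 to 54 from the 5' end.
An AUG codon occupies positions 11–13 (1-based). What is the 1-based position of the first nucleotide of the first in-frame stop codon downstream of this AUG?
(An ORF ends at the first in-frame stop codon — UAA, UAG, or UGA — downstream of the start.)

Codons from position 11: AUG (11–13), CGU (14–16), AUA (17–19), CGA (20–22), GAU (23–25), GAU (26–28), UAG (29–31).
UAG is a stop codon; it begins at position 29.

29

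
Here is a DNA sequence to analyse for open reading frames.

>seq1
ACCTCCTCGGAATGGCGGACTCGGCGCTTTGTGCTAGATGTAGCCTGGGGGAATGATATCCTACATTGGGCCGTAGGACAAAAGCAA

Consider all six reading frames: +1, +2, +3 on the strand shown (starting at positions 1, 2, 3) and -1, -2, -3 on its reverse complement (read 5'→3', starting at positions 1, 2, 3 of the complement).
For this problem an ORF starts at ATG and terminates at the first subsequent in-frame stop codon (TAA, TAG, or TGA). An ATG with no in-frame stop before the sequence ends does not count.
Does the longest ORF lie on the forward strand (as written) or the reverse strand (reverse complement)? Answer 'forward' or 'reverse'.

forward

Reverse complement (5'→3'): TTGCTTTTGTCCTACGGCCCAATGTAGGATATCATTCCCCCAGGCTACATCTAGCACAAAGCGCCGAGTCCGCCATTCCGAGGAGGT
Frame +1: ACC TCC TCG GAA TGG CGG ACT CGG CGC TTT GTG CTA GAT GTA GCC TGG GGG AAT GAT ATC CTA CAT TGG GCC GTA GGA CAA AAG CAA — no ATG→stop ORF.
Frame +2: CCT CCT CGG AAT GGC GGA CTC GGC GCT TTG TGC TAG ATG TAG CCT GGG GGA ATG ATA TCC TAC ATT GGG CCG TAG GAC AAA AGC — ATG at 38, stop TAG at 41 → 6 nt; ATG at 53, stop TAG at 74 → 24 nt.
Frame +3: CTC CTC GGA ATG GCG GAC TCG GCG CTT TGT GCT AGA TGT AGC CTG GGG GAA TGA TAT CCT ACA TTG GGC CGT AGG ACA AAA GCA — ATG at 12, stop TGA at 54 → 45 nt.
Frame -1: TTG CTT TTG TCC TAC GGC CCA ATG TAG GAT ATC ATT CCC CCA GGC TAC ATC TAG CAC AAA GCG CCG AGT CCG CCA TTC CGA GGA GGT — ATG at 22, stop TAG at 25 → 6 nt.
Frame -2: TGC TTT TGT CCT ACG GCC CAA TGT AGG ATA TCA TTC CCC CAG GCT ACA TCT AGC ACA AAG CGC CGA GTC CGC CAT TCC GAG GAG — no ATG→stop ORF.
Frame -3: GCT TTT GTC CTA CGG CCC AAT GTA GGA TAT CAT TCC CCC AGG CTA CAT CTA GCA CAA AGC GCC GAG TCC GCC ATT CCG AGG AGG — no ATG→stop ORF.
Forward-strand max 45 nt; reverse-strand max 6 nt. The forward strand has the longer ORF.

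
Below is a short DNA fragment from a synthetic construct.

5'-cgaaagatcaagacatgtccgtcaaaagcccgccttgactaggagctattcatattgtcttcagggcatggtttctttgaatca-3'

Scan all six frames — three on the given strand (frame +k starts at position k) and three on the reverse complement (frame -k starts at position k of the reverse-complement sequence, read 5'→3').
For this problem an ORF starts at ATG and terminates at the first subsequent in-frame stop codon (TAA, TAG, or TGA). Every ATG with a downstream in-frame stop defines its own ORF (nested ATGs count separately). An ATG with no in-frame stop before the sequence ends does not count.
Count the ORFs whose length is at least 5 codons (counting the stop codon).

2

Reverse complement (5'→3'): TGATTCAAAGAAACCATGCCCTGAAGACAATATGAATAGCTCCTAGTCAAGGCGGGCTTTTGACGGACATGTCTTGATCTTTCG
Frame +1: CGA AAG ATC AAG ACA TGT CCG TCA AAA GCC CGC CTT GAC TAG GAG CTA TTC ATA TTG TCT TCA GGG CAT GGT TTC TTT GAA TCA — no ATG→stop ORF.
Frame +2: GAA AGA TCA AGA CAT GTC CGT CAA AAG CCC GCC TTG ACT AGG AGC TAT TCA TAT TGT CTT CAG GGC ATG GTT TCT TTG AAT — no ATG→stop ORF.
Frame +3: AAA GAT CAA GAC ATG TCC GTC AAA AGC CCG CCT TGA CTA GGA GCT ATT CAT ATT GTC TTC AGG GCA TGG TTT CTT TGA ATC — ATG at 15, stop TGA at 36 → 24 nt.
Frame -1: TGA TTC AAA GAA ACC ATG CCC TGA AGA CAA TAT GAA TAG CTC CTA GTC AAG GCG GGC TTT TGA CGG ACA TGT CTT GAT CTT TCG — ATG at 16, stop TGA at 22 → 9 nt.
Frame -2: GAT TCA AAG AAA CCA TGC CCT GAA GAC AAT ATG AAT AGC TCC TAG TCA AGG CGG GCT TTT GAC GGA CAT GTC TTG ATC TTT — ATG at 32, stop TAG at 44 → 15 nt.
Frame -3: ATT CAA AGA AAC CAT GCC CTG AAG ACA ATA TGA ATA GCT CCT AGT CAA GGC GGG CTT TTG ACG GAC ATG TCT TGA TCT TTC — ATG at 69, stop TGA at 75 → 9 nt.
ORFs ≥ 5 codons: frame +3 15–38 (8 codons), frame -2 32–46 (5 codons). Count = 2.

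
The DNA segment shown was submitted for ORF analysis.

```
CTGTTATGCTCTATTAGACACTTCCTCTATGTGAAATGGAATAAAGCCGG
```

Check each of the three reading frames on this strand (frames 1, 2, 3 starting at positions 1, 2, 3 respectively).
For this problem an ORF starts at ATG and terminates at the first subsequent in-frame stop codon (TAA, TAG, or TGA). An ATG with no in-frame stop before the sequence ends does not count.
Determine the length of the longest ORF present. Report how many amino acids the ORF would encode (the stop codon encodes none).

3

Frame 1: CTG TTA TGC TCT ATT AGA CAC TTC CTC TAT GTG AAA TGG AAT AAA GCC — no ATG→stop ORF.
Frame 2: TGT TAT GCT CTA TTA GAC ACT TCC TCT ATG TGA AAT GGA ATA AAG CCG — ATG at 29, stop TGA at 32 → 6 nt.
Frame 3: GTT ATG CTC TAT TAG ACA CTT CCT CTA TGT GAA ATG GAA TAA AGC CGG — ATG at 6, stop TAG at 15 → 12 nt; ATG at 36, stop TAA at 42 → 9 nt.
Longest: frame 3, positions 6–17, 12 nt = 4 codons = 3 aa. → 3 amino acids.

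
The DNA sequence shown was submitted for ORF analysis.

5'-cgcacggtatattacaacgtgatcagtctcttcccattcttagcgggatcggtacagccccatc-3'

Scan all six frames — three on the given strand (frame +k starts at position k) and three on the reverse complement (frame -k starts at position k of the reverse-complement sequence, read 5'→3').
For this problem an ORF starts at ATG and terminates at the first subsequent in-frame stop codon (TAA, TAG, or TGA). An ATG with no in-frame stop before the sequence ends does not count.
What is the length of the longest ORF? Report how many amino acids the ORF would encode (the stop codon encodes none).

Reverse complement (5'→3'): GATGGGGCTGTACCGATCCCGCTAAGAATGGGAAGAGACTGATCACGTTGTAATATACCGTGCG
Frame +1: CGC ACG GTA TAT TAC AAC GTG ATC AGT CTC TTC CCA TTC TTA GCG GGA TCG GTA CAG CCC CAT — no ATG→stop ORF.
Frame +2: GCA CGG TAT ATT ACA ACG TGA TCA GTC TCT TCC CAT TCT TAG CGG GAT CGG TAC AGC CCC ATC — no ATG→stop ORF.
Frame +3: CAC GGT ATA TTA CAA CGT GAT CAG TCT CTT CCC ATT CTT AGC GGG ATC GGT ACA GCC CCA — no ATG→stop ORF.
Frame -1: GAT GGG GCT GTA CCG ATC CCG CTA AGA ATG GGA AGA GAC TGA TCA CGT TGT AAT ATA CCG TGC — ATG at 28, stop TGA at 40 → 15 nt.
Frame -2: ATG GGG CTG TAC CGA TCC CGC TAA GAA TGG GAA GAG ACT GAT CAC GTT GTA ATA TAC CGT GCG — ATG at 2, stop TAA at 23 → 24 nt.
Frame -3: TGG GGC TGT ACC GAT CCC GCT AAG AAT GGG AAG AGA CTG ATC ACG TTG TAA TAT ACC GTG — no ATG→stop ORF.
Longest: frame -2, positions 2–25, 24 nt = 8 codons = 7 aa. → 7 amino acids.

7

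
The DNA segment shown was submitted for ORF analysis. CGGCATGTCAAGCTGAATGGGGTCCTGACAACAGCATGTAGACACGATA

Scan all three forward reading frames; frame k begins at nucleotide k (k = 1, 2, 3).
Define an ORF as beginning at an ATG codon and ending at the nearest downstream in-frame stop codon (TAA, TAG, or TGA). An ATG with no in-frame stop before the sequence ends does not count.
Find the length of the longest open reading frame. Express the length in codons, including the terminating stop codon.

Frame 1: CGG CAT GTC AAG CTG AAT GGG GTC CTG ACA ACA GCA TGT AGA CAC GAT — no ATG→stop ORF.
Frame 2: GGC ATG TCA AGC TGA ATG GGG TCC TGA CAA CAG CAT GTA GAC ACG ATA — ATG at 5, stop TGA at 14 → 12 nt; ATG at 17, stop TGA at 26 → 12 nt.
Frame 3: GCA TGT CAA GCT GAA TGG GGT CCT GAC AAC AGC ATG TAG ACA CGA — ATG at 36, stop TAG at 39 → 6 nt.
Longest: frame 2, positions 5–16, 12 nt = 4 codons = 3 aa. → 4 codons.

4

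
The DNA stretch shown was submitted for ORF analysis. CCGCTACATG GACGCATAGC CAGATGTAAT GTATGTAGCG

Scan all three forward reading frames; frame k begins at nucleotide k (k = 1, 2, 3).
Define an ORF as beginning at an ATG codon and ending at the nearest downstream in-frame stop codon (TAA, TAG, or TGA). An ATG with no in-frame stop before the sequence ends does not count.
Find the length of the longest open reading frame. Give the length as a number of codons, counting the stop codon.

Frame 1: CCG CTA CAT GGA CGC ATA GCC AGA TGT AAT GTA TGT AGC — no ATG→stop ORF.
Frame 2: CGC TAC ATG GAC GCA TAG CCA GAT GTA ATG TAT GTA GCG — ATG at 8, stop TAG at 17 → 12 nt.
Frame 3: GCT ACA TGG ACG CAT AGC CAG ATG TAA TGT ATG TAG — ATG at 24, stop TAA at 27 → 6 nt; ATG at 33, stop TAG at 36 → 6 nt.
Longest: frame 2, positions 8–19, 12 nt = 4 codons = 3 aa. → 4 codons.

4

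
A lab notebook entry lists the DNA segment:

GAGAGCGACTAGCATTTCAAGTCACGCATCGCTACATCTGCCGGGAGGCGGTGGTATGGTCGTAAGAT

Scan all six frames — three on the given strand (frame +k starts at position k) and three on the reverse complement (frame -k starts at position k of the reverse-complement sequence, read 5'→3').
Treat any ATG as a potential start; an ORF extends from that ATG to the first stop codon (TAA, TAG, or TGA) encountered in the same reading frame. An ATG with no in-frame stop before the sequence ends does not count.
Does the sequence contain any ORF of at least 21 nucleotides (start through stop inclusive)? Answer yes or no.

Reverse complement (5'→3'): ATCTTACGACCATACCACCGCCTCCCGGCAGATGTAGCGATGCGTGACTTGAAATGCTAGTCGCTCTC
Frame +1: GAG AGC GAC TAG CAT TTC AAG TCA CGC ATC GCT ACA TCT GCC GGG AGG CGG TGG TAT GGT CGT AAG — no ATG→stop ORF.
Frame +2: AGA GCG ACT AGC ATT TCA AGT CAC GCA TCG CTA CAT CTG CCG GGA GGC GGT GGT ATG GTC GTA AGA — no ATG→stop ORF.
Frame +3: GAG CGA CTA GCA TTT CAA GTC ACG CAT CGC TAC ATC TGC CGG GAG GCG GTG GTA TGG TCG TAA GAT — no ATG→stop ORF.
Frame -1: ATC TTA CGA CCA TAC CAC CGC CTC CCG GCA GAT GTA GCG ATG CGT GAC TTG AAA TGC TAG TCG CTC — ATG at 40, stop TAG at 58 → 21 nt.
Frame -2: TCT TAC GAC CAT ACC ACC GCC TCC CGG CAG ATG TAG CGA TGC GTG ACT TGA AAT GCT AGT CGC TCT — ATG at 32, stop TAG at 35 → 6 nt.
Frame -3: CTT ACG ACC ATA CCA CCG CCT CCC GGC AGA TGT AGC GAT GCG TGA CTT GAA ATG CTA GTC GCT CTC — no ATG→stop ORF.
Frame -1 has an ORF of 21 nucleotides (positions 40–60) ≥ 21, so yes.

yes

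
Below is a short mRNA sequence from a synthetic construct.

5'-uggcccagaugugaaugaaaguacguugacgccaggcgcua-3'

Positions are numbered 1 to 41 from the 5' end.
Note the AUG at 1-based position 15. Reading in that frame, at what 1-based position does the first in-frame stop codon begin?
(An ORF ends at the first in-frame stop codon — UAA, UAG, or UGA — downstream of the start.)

27

Codons from position 15: AUG (15–17), AAA (18–20), GUA (21–23), CGU (24–26), UGA (27–29).
UGA is a stop codon; it begins at position 27.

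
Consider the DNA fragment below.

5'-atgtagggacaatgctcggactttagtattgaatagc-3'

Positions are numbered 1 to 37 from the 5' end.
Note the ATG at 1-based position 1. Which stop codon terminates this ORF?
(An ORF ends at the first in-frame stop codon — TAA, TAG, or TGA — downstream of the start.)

Codons from position 1: ATG (1–3), TAG (4–6).
The first in-frame stop codon is TAG.

TAG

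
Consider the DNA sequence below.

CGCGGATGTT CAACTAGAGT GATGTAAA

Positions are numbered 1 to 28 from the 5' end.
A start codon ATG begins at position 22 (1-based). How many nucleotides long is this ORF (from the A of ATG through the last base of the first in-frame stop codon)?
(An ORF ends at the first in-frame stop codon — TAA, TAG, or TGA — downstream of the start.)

6

Codons from position 22: ATG (22–24), TAA (25–27).
TAA is the first in-frame stop; ORF spans 22–27, 6 nucleotides.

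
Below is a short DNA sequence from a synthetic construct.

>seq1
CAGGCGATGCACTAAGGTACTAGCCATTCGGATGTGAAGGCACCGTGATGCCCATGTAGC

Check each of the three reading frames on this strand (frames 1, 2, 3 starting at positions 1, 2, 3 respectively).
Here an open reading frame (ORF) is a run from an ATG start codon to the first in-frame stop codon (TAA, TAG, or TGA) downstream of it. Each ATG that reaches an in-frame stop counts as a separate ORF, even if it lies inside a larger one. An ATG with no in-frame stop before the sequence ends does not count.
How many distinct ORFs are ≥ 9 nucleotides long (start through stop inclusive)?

2

Frame 1: CAG GCG ATG CAC TAA GGT ACT AGC CAT TCG GAT GTG AAG GCA CCG TGA TGC CCA TGT AGC — ATG at 7, stop TAA at 13 → 9 nt.
Frame 2: AGG CGA TGC ACT AAG GTA CTA GCC ATT CGG ATG TGA AGG CAC CGT GAT GCC CAT GTA — ATG at 32, stop TGA at 35 → 6 nt.
Frame 3: GGC GAT GCA CTA AGG TAC TAG CCA TTC GGA TGT GAA GGC ACC GTG ATG CCC ATG TAG — ATG at 48, stop TAG at 57 → 12 nt; ATG at 54, stop TAG at 57 → 6 nt.
ORFs ≥ 9 nucleotides: frame 1 7–15 (9 nucleotides), frame 3 48–59 (12 nucleotides). Count = 2.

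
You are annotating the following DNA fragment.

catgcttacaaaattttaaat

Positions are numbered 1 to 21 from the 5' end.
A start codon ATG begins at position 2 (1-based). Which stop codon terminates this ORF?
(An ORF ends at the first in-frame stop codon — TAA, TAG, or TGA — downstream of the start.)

Codons from position 2: ATG (2–4), CTT (5–7), ACA (8–10), AAA (11–13), TTT (14–16), TAA (17–19).
The first in-frame stop codon is TAA.

TAA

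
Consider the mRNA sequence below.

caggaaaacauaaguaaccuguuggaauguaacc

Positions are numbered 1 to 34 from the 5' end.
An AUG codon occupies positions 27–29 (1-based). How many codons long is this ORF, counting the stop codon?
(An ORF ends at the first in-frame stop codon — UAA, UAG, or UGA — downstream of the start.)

2

Codons from position 27: AUG (27–29), UAA (30–32).
UAA is the first in-frame stop; that's 2 codons including the stop.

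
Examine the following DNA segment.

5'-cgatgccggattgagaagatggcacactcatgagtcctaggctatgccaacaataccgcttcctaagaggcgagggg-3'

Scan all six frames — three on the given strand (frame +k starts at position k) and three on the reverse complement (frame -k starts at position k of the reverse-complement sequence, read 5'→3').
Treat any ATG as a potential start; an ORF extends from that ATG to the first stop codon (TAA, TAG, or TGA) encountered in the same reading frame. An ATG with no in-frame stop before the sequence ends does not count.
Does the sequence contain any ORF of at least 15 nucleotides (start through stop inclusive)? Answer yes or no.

Reverse complement (5'→3'): CCCCTCGCCTCTTAGGAAGCGGTATTGTTGGCATAGCCTAGGACTCATGAGTGTGCCATCTTCTCAATCCGGCATCG
Frame +1: CGA TGC CGG ATT GAG AAG ATG GCA CAC TCA TGA GTC CTA GGC TAT GCC AAC AAT ACC GCT TCC TAA GAG GCG AGG — ATG at 19, stop TGA at 31 → 15 nt.
Frame +2: GAT GCC GGA TTG AGA AGA TGG CAC ACT CAT GAG TCC TAG GCT ATG CCA ACA ATA CCG CTT CCT AAG AGG CGA GGG — no ATG→stop ORF.
Frame +3: ATG CCG GAT TGA GAA GAT GGC ACA CTC ATG AGT CCT AGG CTA TGC CAA CAA TAC CGC TTC CTA AGA GGC GAG GGG — ATG at 3, stop TGA at 12 → 12 nt.
Frame -1: CCC CTC GCC TCT TAG GAA GCG GTA TTG TTG GCA TAG CCT AGG ACT CAT GAG TGT GCC ATC TTC TCA ATC CGG CAT — no ATG→stop ORF.
Frame -2: CCC TCG CCT CTT AGG AAG CGG TAT TGT TGG CAT AGC CTA GGA CTC ATG AGT GTG CCA TCT TCT CAA TCC GGC ATC — no ATG→stop ORF.
Frame -3: CCT CGC CTC TTA GGA AGC GGT ATT GTT GGC ATA GCC TAG GAC TCA TGA GTG TGC CAT CTT CTC AAT CCG GCA TCG — no ATG→stop ORF.
Frame +1 has an ORF of 15 nucleotides (positions 19–33) ≥ 15, so yes.

yes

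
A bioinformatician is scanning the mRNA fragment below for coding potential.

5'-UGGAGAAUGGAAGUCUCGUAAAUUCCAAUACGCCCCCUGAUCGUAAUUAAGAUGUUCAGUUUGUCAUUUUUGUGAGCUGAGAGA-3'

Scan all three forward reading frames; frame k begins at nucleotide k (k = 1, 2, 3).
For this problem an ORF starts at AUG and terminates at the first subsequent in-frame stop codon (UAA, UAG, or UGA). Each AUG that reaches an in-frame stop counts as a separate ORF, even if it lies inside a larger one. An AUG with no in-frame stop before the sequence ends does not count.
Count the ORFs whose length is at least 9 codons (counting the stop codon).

0

Frame 1: UGG AGA AUG GAA GUC UCG UAA AUU CCA AUA CGC CCC CUG AUC GUA AUU AAG AUG UUC AGU UUG UCA UUU UUG UGA GCU GAG AGA — AUG at 7, stop UAA at 19 → 15 nt; AUG at 52, stop UGA at 73 → 24 nt.
Frame 2: GGA GAA UGG AAG UCU CGU AAA UUC CAA UAC GCC CCC UGA UCG UAA UUA AGA UGU UCA GUU UGU CAU UUU UGU GAG CUG AGA — no AUG→stop ORF.
Frame 3: GAG AAU GGA AGU CUC GUA AAU UCC AAU ACG CCC CCU GAU CGU AAU UAA GAU GUU CAG UUU GUC AUU UUU GUG AGC UGA GAG — no AUG→stop ORF.
No ORF reaches 9 codons. Count = 0.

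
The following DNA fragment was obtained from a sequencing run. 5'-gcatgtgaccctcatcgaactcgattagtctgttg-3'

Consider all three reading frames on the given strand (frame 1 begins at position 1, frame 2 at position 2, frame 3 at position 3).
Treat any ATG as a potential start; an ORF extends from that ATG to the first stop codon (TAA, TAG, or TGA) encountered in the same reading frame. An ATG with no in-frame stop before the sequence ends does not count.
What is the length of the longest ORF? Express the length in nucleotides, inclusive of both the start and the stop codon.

6

Frame 1: GCA TGT GAC CCT CAT CGA ACT CGA TTA GTC TGT — no ATG→stop ORF.
Frame 2: CAT GTG ACC CTC ATC GAA CTC GAT TAG TCT GTT — no ATG→stop ORF.
Frame 3: ATG TGA CCC TCA TCG AAC TCG ATT AGT CTG TTG — ATG at 3, stop TGA at 6 → 6 nt.
Longest: frame 3, positions 3–8, 6 nt = 2 codons = 1 aa. → 6 nucleotides.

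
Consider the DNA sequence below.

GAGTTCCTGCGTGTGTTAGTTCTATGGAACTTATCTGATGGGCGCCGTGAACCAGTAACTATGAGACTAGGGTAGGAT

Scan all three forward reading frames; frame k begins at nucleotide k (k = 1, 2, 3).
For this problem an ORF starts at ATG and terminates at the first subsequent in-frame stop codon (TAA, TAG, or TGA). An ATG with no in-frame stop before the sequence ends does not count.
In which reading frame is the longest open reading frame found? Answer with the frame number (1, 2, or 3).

Frame 1: GAG TTC CTG CGT GTG TTA GTT CTA TGG AAC TTA TCT GAT GGG CGC CGT GAA CCA GTA ACT ATG AGA CTA GGG TAG GAT — ATG at 61, stop TAG at 73 → 15 nt.
Frame 2: AGT TCC TGC GTG TGT TAG TTC TAT GGA ACT TAT CTG ATG GGC GCC GTG AAC CAG TAA CTA TGA GAC TAG GGT AGG — ATG at 38, stop TAA at 56 → 21 nt.
Frame 3: GTT CCT GCG TGT GTT AGT TCT ATG GAA CTT ATC TGA TGG GCG CCG TGA ACC AGT AAC TAT GAG ACT AGG GTA GGA — ATG at 24, stop TGA at 36 → 15 nt.
Longest ORF is 21 nt in frame 2 (positions 38–58).

2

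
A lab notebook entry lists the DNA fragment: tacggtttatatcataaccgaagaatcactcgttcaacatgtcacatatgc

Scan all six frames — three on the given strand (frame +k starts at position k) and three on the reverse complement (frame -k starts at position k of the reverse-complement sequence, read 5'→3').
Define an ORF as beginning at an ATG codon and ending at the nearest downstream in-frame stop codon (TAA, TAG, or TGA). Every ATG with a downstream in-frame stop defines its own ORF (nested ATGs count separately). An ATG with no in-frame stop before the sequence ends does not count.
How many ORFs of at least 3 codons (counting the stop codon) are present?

2

Reverse complement (5'→3'): GCATATGTGACATGTTGAACGAGTGATTCTTCGGTTATGATATAAACCGTA
Frame +1: TAC GGT TTA TAT CAT AAC CGA AGA ATC ACT CGT TCA ACA TGT CAC ATA TGC — no ATG→stop ORF.
Frame +2: ACG GTT TAT ATC ATA ACC GAA GAA TCA CTC GTT CAA CAT GTC ACA TAT — no ATG→stop ORF.
Frame +3: CGG TTT ATA TCA TAA CCG AAG AAT CAC TCG TTC AAC ATG TCA CAT ATG — no ATG→stop ORF.
Frame -1: GCA TAT GTG ACA TGT TGA ACG AGT GAT TCT TCG GTT ATG ATA TAA ACC GTA — ATG at 37, stop TAA at 43 → 9 nt.
Frame -2: CAT ATG TGA CAT GTT GAA CGA GTG ATT CTT CGG TTA TGA TAT AAA CCG — ATG at 5, stop TGA at 8 → 6 nt.
Frame -3: ATA TGT GAC ATG TTG AAC GAG TGA TTC TTC GGT TAT GAT ATA AAC CGT — ATG at 12, stop TGA at 24 → 15 nt.
ORFs ≥ 3 codons: frame -1 37–45 (3 codons), frame -3 12–26 (5 codons). Count = 2.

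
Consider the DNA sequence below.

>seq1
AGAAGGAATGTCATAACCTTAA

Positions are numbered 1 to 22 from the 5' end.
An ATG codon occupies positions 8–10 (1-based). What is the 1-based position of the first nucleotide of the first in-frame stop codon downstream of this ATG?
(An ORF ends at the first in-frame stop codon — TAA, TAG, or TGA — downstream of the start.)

Codons from position 8: ATG (8–10), TCA (11–13), TAA (14–16).
TAA is a stop codon; it begins at position 14.

14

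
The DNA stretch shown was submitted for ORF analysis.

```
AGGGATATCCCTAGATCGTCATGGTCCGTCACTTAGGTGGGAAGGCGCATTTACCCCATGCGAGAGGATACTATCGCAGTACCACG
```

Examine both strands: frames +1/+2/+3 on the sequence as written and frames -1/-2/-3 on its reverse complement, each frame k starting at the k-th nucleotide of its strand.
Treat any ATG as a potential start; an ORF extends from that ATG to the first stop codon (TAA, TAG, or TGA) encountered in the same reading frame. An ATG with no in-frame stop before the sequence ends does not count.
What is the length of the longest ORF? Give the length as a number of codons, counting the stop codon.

Reverse complement (5'→3'): CGTGGTACTGCGATAGTATCCTCTCGCATGGGGTAAATGCGCCTTCCCACCTAAGTGACGGACCATGACGATCTAGGGATATCCCT
Frame +1: AGG GAT ATC CCT AGA TCG TCA TGG TCC GTC ACT TAG GTG GGA AGG CGC ATT TAC CCC ATG CGA GAG GAT ACT ATC GCA GTA CCA — no ATG→stop ORF.
Frame +2: GGG ATA TCC CTA GAT CGT CAT GGT CCG TCA CTT AGG TGG GAA GGC GCA TTT ACC CCA TGC GAG AGG ATA CTA TCG CAG TAC CAC — no ATG→stop ORF.
Frame +3: GGA TAT CCC TAG ATC GTC ATG GTC CGT CAC TTA GGT GGG AAG GCG CAT TTA CCC CAT GCG AGA GGA TAC TAT CGC AGT ACC ACG — no ATG→stop ORF.
Frame -1: CGT GGT ACT GCG ATA GTA TCC TCT CGC ATG GGG TAA ATG CGC CTT CCC ACC TAA GTG ACG GAC CAT GAC GAT CTA GGG ATA TCC — ATG at 28, stop TAA at 34 → 9 nt; ATG at 37, stop TAA at 52 → 18 nt.
Frame -2: GTG GTA CTG CGA TAG TAT CCT CTC GCA TGG GGT AAA TGC GCC TTC CCA CCT AAG TGA CGG ACC ATG ACG ATC TAG GGA TAT CCC — ATG at 65, stop TAG at 74 → 12 nt.
Frame -3: TGG TAC TGC GAT AGT ATC CTC TCG CAT GGG GTA AAT GCG CCT TCC CAC CTA AGT GAC GGA CCA TGA CGA TCT AGG GAT ATC CCT — no ATG→stop ORF.
Longest: frame -1, positions 37–54, 18 nt = 6 codons = 5 aa. → 6 codons.

6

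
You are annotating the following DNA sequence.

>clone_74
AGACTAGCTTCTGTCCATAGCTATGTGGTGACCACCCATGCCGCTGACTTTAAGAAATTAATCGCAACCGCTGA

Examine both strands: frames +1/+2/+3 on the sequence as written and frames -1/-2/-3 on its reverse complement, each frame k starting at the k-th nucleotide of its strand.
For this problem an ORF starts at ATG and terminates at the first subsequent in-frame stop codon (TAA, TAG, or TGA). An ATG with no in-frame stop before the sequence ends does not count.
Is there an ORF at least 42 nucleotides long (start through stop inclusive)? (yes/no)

Reverse complement (5'→3'): TCAGCGGTTGCGATTAATTTCTTAAAGTCAGCGGCATGGGTGGTCACCACATAGCTATGGACAGAAGCTAGTCT
Frame +1: AGA CTA GCT TCT GTC CAT AGC TAT GTG GTG ACC ACC CAT GCC GCT GAC TTT AAG AAA TTA ATC GCA ACC GCT — no ATG→stop ORF.
Frame +2: GAC TAG CTT CTG TCC ATA GCT ATG TGG TGA CCA CCC ATG CCG CTG ACT TTA AGA AAT TAA TCG CAA CCG CTG — ATG at 23, stop TGA at 29 → 9 nt; ATG at 38, stop TAA at 59 → 24 nt.
Frame +3: ACT AGC TTC TGT CCA TAG CTA TGT GGT GAC CAC CCA TGC CGC TGA CTT TAA GAA ATT AAT CGC AAC CGC TGA — no ATG→stop ORF.
Frame -1: TCA GCG GTT GCG ATT AAT TTC TTA AAG TCA GCG GCA TGG GTG GTC ACC ACA TAG CTA TGG ACA GAA GCT AGT — no ATG→stop ORF.
Frame -2: CAG CGG TTG CGA TTA ATT TCT TAA AGT CAG CGG CAT GGG TGG TCA CCA CAT AGC TAT GGA CAG AAG CTA GTC — no ATG→stop ORF.
Frame -3: AGC GGT TGC GAT TAA TTT CTT AAA GTC AGC GGC ATG GGT GGT CAC CAC ATA GCT ATG GAC AGA AGC TAG TCT — ATG at 36, stop TAG at 69 → 36 nt; ATG at 57, stop TAG at 69 → 15 nt.
Largest ORF found is 36 nucleotides < 42, so no.

no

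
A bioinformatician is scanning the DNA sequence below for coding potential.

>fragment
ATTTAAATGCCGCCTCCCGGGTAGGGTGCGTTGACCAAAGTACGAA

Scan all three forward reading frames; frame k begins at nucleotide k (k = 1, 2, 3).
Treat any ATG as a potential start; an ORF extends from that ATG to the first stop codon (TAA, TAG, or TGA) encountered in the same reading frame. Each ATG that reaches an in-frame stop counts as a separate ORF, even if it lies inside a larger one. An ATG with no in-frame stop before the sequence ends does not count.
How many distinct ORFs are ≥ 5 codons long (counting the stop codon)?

1

Frame 1: ATT TAA ATG CCG CCT CCC GGG TAG GGT GCG TTG ACC AAA GTA CGA — ATG at 7, stop TAG at 22 → 18 nt.
Frame 2: TTT AAA TGC CGC CTC CCG GGT AGG GTG CGT TGA CCA AAG TAC GAA — no ATG→stop ORF.
Frame 3: TTA AAT GCC GCC TCC CGG GTA GGG TGC GTT GAC CAA AGT ACG — no ATG→stop ORF.
ORFs ≥ 5 codons: frame 1 7–24 (6 codons). Count = 1.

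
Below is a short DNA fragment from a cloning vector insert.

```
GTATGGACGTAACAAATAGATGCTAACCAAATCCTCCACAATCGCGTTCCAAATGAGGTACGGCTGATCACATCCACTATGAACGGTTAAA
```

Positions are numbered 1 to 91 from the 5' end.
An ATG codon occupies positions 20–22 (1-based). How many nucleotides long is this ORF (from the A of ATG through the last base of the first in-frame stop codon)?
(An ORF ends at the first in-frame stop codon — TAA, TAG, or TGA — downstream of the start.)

Codons from position 20: ATG (20–22), CTA (23–25), ACC (26–28), AAA (29–31), TCC (32–34), TCC (35–37), ACA (38–40), ATC (41–43), GCG (44–46), TTC (47–49), CAA (50–52), ATG (53–55), AGG (56–58), TAC (59–61), GGC (62–64), TGA (65–67).
TGA is the first in-frame stop; ORF spans 20–67, 48 nucleotides.

48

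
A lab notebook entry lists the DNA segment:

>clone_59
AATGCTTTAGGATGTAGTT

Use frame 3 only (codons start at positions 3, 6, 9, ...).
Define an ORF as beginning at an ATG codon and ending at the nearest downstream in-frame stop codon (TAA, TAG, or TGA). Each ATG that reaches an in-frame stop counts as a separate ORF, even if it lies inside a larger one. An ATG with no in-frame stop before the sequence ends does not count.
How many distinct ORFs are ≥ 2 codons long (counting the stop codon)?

Frame 3: TGC TTT AGG ATG TAG — ATG at 12, stop TAG at 15 → 6 nt.
ORFs ≥ 2 codons: frame 3 12–17 (2 codons). Count = 1.

1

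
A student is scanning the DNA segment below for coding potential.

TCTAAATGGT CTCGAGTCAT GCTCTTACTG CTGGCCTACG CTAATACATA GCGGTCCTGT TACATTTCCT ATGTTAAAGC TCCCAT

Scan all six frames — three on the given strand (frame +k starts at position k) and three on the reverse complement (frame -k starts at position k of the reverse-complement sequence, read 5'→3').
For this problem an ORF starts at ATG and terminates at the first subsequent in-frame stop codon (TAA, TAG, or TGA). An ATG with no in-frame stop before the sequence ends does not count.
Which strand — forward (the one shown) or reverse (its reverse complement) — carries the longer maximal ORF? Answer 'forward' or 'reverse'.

Reverse complement (5'→3'): ATGGGAGCTTTAACATAGGAAATGTAACAGGACCGCTATGTATTAGCGTAGGCCAGCAGTAAGAGCATGACTCGAGACCATTTAGA
Frame +1: TCT AAA TGG TCT CGA GTC ATG CTC TTA CTG CTG GCC TAC GCT AAT ACA TAG CGG TCC TGT TAC ATT TCC TAT GTT AAA GCT CCC — ATG at 19, stop TAG at 49 → 33 nt.
Frame +2: CTA AAT GGT CTC GAG TCA TGC TCT TAC TGC TGG CCT ACG CTA ATA CAT AGC GGT CCT GTT ACA TTT CCT ATG TTA AAG CTC CCA — no ATG→stop ORF.
Frame +3: TAA ATG GTC TCG AGT CAT GCT CTT ACT GCT GGC CTA CGC TAA TAC ATA GCG GTC CTG TTA CAT TTC CTA TGT TAA AGC TCC CAT — ATG at 6, stop TAA at 42 → 39 nt.
Frame -1: ATG GGA GCT TTA ACA TAG GAA ATG TAA CAG GAC CGC TAT GTA TTA GCG TAG GCC AGC AGT AAG AGC ATG ACT CGA GAC CAT TTA — ATG at 1, stop TAG at 16 → 18 nt; ATG at 22, stop TAA at 25 → 6 nt.
Frame -2: TGG GAG CTT TAA CAT AGG AAA TGT AAC AGG ACC GCT ATG TAT TAG CGT AGG CCA GCA GTA AGA GCA TGA CTC GAG ACC ATT TAG — ATG at 38, stop TAG at 44 → 9 nt.
Frame -3: GGG AGC TTT AAC ATA GGA AAT GTA ACA GGA CCG CTA TGT ATT AGC GTA GGC CAG CAG TAA GAG CAT GAC TCG AGA CCA TTT AGA — no ATG→stop ORF.
Forward-strand max 39 nt; reverse-strand max 18 nt. The forward strand has the longer ORF.

forward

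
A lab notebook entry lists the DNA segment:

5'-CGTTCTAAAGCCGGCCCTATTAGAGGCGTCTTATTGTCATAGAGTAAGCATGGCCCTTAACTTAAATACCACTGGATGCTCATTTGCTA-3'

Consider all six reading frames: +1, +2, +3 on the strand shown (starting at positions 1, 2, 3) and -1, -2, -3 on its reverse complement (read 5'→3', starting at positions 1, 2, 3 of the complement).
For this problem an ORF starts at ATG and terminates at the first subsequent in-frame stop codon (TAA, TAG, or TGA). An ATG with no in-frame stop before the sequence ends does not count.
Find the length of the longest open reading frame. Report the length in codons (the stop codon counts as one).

9

Reverse complement (5'→3'): TAGCAAATGAGCATCCAGTGGTATTTAAGTTAAGGGCCATGCTTACTCTATGACAATAAGACGCCTCTAATAGGGCCGGCTTTAGAACG
Frame +1: CGT TCT AAA GCC GGC CCT ATT AGA GGC GTC TTA TTG TCA TAG AGT AAG CAT GGC CCT TAA CTT AAA TAC CAC TGG ATG CTC ATT TGC — no ATG→stop ORF.
Frame +2: GTT CTA AAG CCG GCC CTA TTA GAG GCG TCT TAT TGT CAT AGA GTA AGC ATG GCC CTT AAC TTA AAT ACC ACT GGA TGC TCA TTT GCT — no ATG→stop ORF.
Frame +3: TTC TAA AGC CGG CCC TAT TAG AGG CGT CTT ATT GTC ATA GAG TAA GCA TGG CCC TTA ACT TAA ATA CCA CTG GAT GCT CAT TTG CTA — no ATG→stop ORF.
Frame -1: TAG CAA ATG AGC ATC CAG TGG TAT TTA AGT TAA GGG CCA TGC TTA CTC TAT GAC AAT AAG ACG CCT CTA ATA GGG CCG GCT TTA GAA — ATG at 7, stop TAA at 31 → 27 nt.
Frame -2: AGC AAA TGA GCA TCC AGT GGT ATT TAA GTT AAG GGC CAT GCT TAC TCT ATG ACA ATA AGA CGC CTC TAA TAG GGC CGG CTT TAG AAC — ATG at 50, stop TAA at 68 → 21 nt.
Frame -3: GCA AAT GAG CAT CCA GTG GTA TTT AAG TTA AGG GCC ATG CTT ACT CTA TGA CAA TAA GAC GCC TCT AAT AGG GCC GGC TTT AGA ACG — ATG at 39, stop TGA at 51 → 15 nt.
Longest: frame -1, positions 7–33, 27 nt = 9 codons = 8 aa. → 9 codons.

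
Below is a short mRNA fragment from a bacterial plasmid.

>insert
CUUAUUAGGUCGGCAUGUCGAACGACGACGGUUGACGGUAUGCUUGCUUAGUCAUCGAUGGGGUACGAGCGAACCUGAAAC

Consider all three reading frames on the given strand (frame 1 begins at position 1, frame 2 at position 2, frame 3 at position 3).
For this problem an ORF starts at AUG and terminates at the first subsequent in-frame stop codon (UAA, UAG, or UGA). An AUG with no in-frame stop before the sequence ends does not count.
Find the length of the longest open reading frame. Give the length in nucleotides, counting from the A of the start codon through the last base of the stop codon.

21

Frame 1: CUU AUU AGG UCG GCA UGU CGA ACG ACG ACG GUU GAC GGU AUG CUU GCU UAG UCA UCG AUG GGG UAC GAG CGA ACC UGA AAC — AUG at 40, stop UAG at 49 → 12 nt; AUG at 58, stop UGA at 76 → 21 nt.
Frame 2: UUA UUA GGU CGG CAU GUC GAA CGA CGA CGG UUG ACG GUA UGC UUG CUU AGU CAU CGA UGG GGU ACG AGC GAA CCU GAA — no AUG→stop ORF.
Frame 3: UAU UAG GUC GGC AUG UCG AAC GAC GAC GGU UGA CGG UAU GCU UGC UUA GUC AUC GAU GGG GUA CGA GCG AAC CUG AAA — AUG at 15, stop UGA at 33 → 21 nt.
Longest: frame 1, positions 58–78, 21 nt = 7 codons = 6 aa. → 21 nucleotides.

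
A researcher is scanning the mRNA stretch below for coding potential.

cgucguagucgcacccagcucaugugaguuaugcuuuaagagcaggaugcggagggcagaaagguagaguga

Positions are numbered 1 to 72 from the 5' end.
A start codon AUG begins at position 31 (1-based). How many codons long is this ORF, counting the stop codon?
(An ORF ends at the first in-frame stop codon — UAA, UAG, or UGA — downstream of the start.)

3

Codons from position 31: AUG (31–33), CUU (34–36), UAA (37–39).
UAA is the first in-frame stop; that's 3 codons including the stop.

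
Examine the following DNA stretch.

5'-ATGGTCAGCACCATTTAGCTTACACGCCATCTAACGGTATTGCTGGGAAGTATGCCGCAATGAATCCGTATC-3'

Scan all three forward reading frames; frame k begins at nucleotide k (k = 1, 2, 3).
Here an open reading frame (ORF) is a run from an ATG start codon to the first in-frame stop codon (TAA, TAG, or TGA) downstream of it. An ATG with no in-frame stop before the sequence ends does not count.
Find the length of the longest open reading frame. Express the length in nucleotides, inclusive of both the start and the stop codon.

18

Frame 1: ATG GTC AGC ACC ATT TAG CTT ACA CGC CAT CTA ACG GTA TTG CTG GGA AGT ATG CCG CAA TGA ATC CGT ATC — ATG at 1, stop TAG at 16 → 18 nt; ATG at 52, stop TGA at 61 → 12 nt.
Frame 2: TGG TCA GCA CCA TTT AGC TTA CAC GCC ATC TAA CGG TAT TGC TGG GAA GTA TGC CGC AAT GAA TCC GTA — no ATG→stop ORF.
Frame 3: GGT CAG CAC CAT TTA GCT TAC ACG CCA TCT AAC GGT ATT GCT GGG AAG TAT GCC GCA ATG AAT CCG TAT — no ATG→stop ORF.
Longest: frame 1, positions 1–18, 18 nt = 6 codons = 5 aa. → 18 nucleotides.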